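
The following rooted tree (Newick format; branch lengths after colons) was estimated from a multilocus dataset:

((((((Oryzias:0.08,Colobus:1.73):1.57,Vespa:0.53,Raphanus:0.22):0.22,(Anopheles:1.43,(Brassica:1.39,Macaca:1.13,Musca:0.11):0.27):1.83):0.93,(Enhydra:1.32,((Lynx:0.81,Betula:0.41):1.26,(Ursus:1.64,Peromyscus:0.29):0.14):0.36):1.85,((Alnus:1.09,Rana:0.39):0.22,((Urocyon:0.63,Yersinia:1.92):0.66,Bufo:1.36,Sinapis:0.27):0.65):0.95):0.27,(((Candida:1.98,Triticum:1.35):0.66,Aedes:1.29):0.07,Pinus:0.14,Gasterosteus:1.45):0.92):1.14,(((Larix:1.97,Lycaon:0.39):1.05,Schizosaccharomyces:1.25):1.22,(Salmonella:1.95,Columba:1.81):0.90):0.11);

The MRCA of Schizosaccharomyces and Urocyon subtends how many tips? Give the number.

29

The MRCA of Schizosaccharomyces and Urocyon is the root, so the clade is the entire tree.
That clade contains 29 terminal taxa: Aedes, Alnus, Anopheles, Betula, Brassica, Bufo, Candida, Colobus, Columba, Enhydra, Gasterosteus, Larix, Lycaon, Lynx, Macaca, Musca, Oryzias, Peromyscus, Pinus, Rana, Raphanus, Salmonella, Schizosaccharomyces, Sinapis, Triticum, Urocyon, Ursus, Vespa, Yersinia.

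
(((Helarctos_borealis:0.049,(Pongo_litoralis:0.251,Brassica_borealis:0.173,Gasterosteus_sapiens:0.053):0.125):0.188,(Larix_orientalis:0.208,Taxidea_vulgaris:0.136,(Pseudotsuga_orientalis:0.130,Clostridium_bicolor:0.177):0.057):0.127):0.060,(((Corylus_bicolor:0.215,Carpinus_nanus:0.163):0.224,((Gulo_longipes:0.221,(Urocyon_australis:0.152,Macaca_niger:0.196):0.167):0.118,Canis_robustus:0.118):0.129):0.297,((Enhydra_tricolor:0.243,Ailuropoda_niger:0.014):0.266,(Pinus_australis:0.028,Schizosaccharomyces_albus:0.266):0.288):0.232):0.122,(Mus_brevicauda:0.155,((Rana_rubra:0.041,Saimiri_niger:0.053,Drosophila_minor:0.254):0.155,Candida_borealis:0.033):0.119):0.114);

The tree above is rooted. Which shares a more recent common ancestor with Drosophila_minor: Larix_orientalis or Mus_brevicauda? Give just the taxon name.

The MRCA of Drosophila_minor and Mus_brevicauda subtends (Mus_brevicauda,((Rana_rubra,Saimiri_niger,Drosophila_minor),Candida_borealis)) (5 taxa).
The MRCA of Drosophila_minor and Larix_orientalis is the root, subtending the entire tree (23 taxa).
The first is nested inside the second, so Drosophila_minor shares a more recent common ancestor with Mus_brevicauda.

Mus_brevicauda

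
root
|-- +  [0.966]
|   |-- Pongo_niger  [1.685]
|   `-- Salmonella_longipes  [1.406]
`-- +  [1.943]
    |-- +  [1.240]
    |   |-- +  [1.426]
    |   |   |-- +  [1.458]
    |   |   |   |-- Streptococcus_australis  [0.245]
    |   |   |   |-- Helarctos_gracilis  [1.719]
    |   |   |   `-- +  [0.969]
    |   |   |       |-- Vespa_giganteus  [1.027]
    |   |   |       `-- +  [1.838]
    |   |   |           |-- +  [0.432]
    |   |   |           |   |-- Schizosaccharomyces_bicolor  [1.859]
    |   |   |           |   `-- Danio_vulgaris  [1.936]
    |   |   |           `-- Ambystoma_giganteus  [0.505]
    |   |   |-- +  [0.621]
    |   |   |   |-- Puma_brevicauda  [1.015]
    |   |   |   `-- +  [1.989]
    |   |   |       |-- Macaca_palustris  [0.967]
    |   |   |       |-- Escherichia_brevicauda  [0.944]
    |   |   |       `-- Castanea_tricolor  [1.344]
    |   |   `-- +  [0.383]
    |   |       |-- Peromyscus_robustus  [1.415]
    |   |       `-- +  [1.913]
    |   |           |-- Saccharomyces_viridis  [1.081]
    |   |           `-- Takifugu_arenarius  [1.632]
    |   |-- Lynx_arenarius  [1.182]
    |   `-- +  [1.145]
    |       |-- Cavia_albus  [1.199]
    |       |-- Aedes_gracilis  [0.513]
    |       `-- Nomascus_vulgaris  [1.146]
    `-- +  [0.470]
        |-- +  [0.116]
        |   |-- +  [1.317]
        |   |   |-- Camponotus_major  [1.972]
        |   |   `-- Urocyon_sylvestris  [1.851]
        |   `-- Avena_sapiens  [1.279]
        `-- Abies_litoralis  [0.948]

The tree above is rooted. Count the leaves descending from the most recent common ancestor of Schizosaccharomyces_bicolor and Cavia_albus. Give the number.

The MRCA of Schizosaccharomyces_bicolor and Cavia_albus is the node subtending (((Streptococcus_australis,Helarctos_gracilis,(Vespa_giganteus,((Schizosaccharomyces_bicolor,Danio_vulgaris),Ambystoma_giganteus))),(Puma_brevicauda,(Macaca_palustris,Escherichia_brevicauda,Castanea_tricolor)),(Peromyscus_robustus,(Saccharomyces_viridis,Takifugu_arenarius))),Lynx_arenarius,(Cavia_albus,Aedes_gracilis,Nomascus_vulgaris)).
That clade contains 17 terminal taxa: Aedes_gracilis, Ambystoma_giganteus, Castanea_tricolor, Cavia_albus, Danio_vulgaris, Escherichia_brevicauda, Helarctos_gracilis, Lynx_arenarius, Macaca_palustris, Nomascus_vulgaris, Peromyscus_robustus, Puma_brevicauda, Saccharomyces_viridis, Schizosaccharomyces_bicolor, Streptococcus_australis, Takifugu_arenarius, Vespa_giganteus.

17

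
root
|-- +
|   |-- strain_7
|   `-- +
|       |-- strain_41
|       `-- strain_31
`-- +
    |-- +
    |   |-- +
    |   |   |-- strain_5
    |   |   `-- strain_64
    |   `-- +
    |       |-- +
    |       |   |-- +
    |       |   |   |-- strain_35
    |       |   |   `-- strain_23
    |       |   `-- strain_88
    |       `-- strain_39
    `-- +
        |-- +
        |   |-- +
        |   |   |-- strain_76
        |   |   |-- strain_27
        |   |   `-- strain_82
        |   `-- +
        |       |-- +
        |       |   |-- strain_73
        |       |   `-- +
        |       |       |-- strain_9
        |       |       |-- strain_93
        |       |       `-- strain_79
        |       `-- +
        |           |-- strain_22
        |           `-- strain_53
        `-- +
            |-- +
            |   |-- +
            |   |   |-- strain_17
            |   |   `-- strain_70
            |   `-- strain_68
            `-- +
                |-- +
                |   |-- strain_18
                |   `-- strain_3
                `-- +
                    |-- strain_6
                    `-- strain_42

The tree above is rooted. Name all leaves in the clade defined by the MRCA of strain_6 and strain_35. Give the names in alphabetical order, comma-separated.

Tracing strain_6: it sits inside (strain_6,strain_42).
Tracing strain_35: it sits inside (strain_35,strain_23).
The smallest clade enclosing both is (((strain_5,strain_64),(((strain_35,strain_23),strain_88),strain_39)),(((strain_76,strain_27,strain_82),((strain_73,(strain_9,strain_93,strain_79)),(strain_22,strain_53))),(((strain_17,strain_70),strain_68),((strain_18,strain_3),(strain_6,strain_42))))); the answer is its 22 terminal taxa in alphabetical order.

strain_17, strain_18, strain_22, strain_23, strain_27, strain_3, strain_35, strain_39, strain_42, strain_5, strain_53, strain_6, strain_64, strain_68, strain_70, strain_73, strain_76, strain_79, strain_82, strain_88, strain_9, strain_93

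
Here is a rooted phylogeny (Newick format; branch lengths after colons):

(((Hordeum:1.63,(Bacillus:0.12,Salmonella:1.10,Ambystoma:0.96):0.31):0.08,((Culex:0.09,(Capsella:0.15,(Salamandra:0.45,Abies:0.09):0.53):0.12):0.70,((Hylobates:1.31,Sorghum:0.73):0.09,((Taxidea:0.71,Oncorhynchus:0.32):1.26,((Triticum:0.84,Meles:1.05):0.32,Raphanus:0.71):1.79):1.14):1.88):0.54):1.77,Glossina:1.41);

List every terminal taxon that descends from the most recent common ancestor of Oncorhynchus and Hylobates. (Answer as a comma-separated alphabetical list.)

Tracing Oncorhynchus: it sits inside (Taxidea,Oncorhynchus).
Tracing Hylobates: it sits inside (Hylobates,Sorghum).
The smallest clade enclosing both is ((Hylobates,Sorghum),((Taxidea,Oncorhynchus),((Triticum,Meles),Raphanus))); the answer is its 7 terminal taxa in alphabetical order.

Hylobates, Meles, Oncorhynchus, Raphanus, Sorghum, Taxidea, Triticum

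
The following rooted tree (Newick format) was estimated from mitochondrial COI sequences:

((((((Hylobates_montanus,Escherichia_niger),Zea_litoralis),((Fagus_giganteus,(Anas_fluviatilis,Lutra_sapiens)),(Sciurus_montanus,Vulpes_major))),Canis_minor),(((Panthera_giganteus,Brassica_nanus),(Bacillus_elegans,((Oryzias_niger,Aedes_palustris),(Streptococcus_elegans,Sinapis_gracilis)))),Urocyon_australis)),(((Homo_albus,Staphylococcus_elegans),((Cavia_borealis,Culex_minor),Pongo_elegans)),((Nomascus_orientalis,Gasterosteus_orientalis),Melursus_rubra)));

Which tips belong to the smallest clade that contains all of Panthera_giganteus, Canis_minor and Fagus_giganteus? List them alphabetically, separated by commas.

Tracing Panthera_giganteus: it sits inside (Panthera_giganteus,Brassica_nanus).
Tracing Canis_minor: it sits inside ((((Hylobates_montanus,Escherichia_niger),Zea_litoralis),((Fagus_giganteus,(Anas_fluviatilis,Lutra_sapiens)),(Sciurus_montanus,Vulpes_major))),Canis_minor).
Tracing Fagus_giganteus: it sits inside (Fagus_giganteus,(Anas_fluviatilis,Lutra_sapiens)).
The smallest clade enclosing all 3 is (((((Hylobates_montanus,Escherichia_niger),Zea_litoralis),((Fagus_giganteus,(Anas_fluviatilis,Lutra_sapiens)),(Sciurus_montanus,Vulpes_major))),Canis_minor),(((Panthera_giganteus,Brassica_nanus),(Bacillus_elegans,((Oryzias_niger,Aedes_palustris),(Streptococcus_elegans,Sinapis_gracilis)))),Urocyon_australis)); the answer is its 17 terminal taxa in alphabetical order.

Aedes_palustris, Anas_fluviatilis, Bacillus_elegans, Brassica_nanus, Canis_minor, Escherichia_niger, Fagus_giganteus, Hylobates_montanus, Lutra_sapiens, Oryzias_niger, Panthera_giganteus, Sciurus_montanus, Sinapis_gracilis, Streptococcus_elegans, Urocyon_australis, Vulpes_major, Zea_litoralis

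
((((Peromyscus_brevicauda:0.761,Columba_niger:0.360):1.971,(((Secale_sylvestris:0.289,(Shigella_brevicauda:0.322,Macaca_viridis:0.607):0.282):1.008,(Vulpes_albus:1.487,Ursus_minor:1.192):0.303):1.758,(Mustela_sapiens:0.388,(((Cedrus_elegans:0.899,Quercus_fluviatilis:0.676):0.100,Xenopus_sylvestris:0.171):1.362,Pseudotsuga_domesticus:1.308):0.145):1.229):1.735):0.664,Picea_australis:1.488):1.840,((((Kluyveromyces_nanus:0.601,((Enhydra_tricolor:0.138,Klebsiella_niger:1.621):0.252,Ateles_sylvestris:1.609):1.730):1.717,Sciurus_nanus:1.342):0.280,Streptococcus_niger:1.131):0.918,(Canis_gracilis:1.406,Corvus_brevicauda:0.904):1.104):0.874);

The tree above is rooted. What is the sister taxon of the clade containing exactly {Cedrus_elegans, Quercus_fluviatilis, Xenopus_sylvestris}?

The clade containing exactly {Cedrus_elegans, Quercus_fluviatilis, Xenopus_sylvestris} attaches to the tree at the node subtending (((Cedrus_elegans,Quercus_fluviatilis),Xenopus_sylvestris),Pseudotsuga_domesticus).
The other lineage descending from that same node — the sister group — is the single tip Pseudotsuga_domesticus.

Pseudotsuga_domesticus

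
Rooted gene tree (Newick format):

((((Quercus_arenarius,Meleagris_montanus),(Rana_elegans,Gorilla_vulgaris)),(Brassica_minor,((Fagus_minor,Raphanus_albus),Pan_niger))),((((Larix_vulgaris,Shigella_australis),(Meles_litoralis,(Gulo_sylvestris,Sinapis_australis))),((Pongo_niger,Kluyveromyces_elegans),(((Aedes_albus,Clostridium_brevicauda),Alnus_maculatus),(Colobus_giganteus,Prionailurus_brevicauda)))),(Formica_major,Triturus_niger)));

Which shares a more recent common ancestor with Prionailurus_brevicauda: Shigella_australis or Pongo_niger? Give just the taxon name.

Pongo_niger

The MRCA of Prionailurus_brevicauda and Pongo_niger subtends ((Pongo_niger,Kluyveromyces_elegans),(((Aedes_albus,Clostridium_brevicauda),Alnus_maculatus),(Colobus_giganteus,Prionailurus_brevicauda))) (7 taxa).
The MRCA of Prionailurus_brevicauda and Shigella_australis subtends (((Larix_vulgaris,Shigella_australis),(Meles_litoralis,(Gulo_sylvestris,Sinapis_australis))),((Pongo_niger,Kluyveromyces_elegans),(((Aedes_albus,Clostridium_brevicauda),Alnus_maculatus),(Colobus_giganteus,Prionailurus_brevicauda)))) (12 taxa).
The first is nested inside the second, so Prionailurus_brevicauda shares a more recent common ancestor with Pongo_niger.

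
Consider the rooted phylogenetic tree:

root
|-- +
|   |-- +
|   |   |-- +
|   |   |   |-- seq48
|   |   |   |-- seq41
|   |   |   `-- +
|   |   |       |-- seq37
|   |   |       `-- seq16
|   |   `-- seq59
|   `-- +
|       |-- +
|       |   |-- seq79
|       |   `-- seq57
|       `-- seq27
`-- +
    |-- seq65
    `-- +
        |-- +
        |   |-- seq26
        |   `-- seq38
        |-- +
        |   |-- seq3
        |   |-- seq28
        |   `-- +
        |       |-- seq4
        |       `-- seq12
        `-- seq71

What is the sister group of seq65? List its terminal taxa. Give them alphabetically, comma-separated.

seq12, seq26, seq28, seq3, seq38, seq4, seq71

seq65 attaches to the tree at the node subtending (seq65,((seq26,seq38),(seq3,seq28,(seq4,seq12)),seq71)).
The other lineage descending from that same node — the sister group — is ((seq26,seq38),(seq3,seq28,(seq4,seq12)),seq71); its 7 tips in alphabetical order are the answer.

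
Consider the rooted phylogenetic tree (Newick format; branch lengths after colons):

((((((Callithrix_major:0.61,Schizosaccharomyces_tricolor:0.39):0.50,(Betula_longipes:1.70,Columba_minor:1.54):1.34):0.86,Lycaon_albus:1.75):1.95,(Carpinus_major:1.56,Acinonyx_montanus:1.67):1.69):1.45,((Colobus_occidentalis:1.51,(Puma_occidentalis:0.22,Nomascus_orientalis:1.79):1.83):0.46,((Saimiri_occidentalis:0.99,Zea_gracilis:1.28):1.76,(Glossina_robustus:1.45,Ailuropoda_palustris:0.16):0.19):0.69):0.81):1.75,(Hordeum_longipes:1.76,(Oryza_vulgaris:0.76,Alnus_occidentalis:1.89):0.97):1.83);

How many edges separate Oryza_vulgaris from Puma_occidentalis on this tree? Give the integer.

8

The MRCA of Oryza_vulgaris and Puma_occidentalis is the root of the tree.
From Oryza_vulgaris up to that node: 3 branches. From Puma_occidentalis up to the same node: 5 branches. Total: 3 + 5 = 8.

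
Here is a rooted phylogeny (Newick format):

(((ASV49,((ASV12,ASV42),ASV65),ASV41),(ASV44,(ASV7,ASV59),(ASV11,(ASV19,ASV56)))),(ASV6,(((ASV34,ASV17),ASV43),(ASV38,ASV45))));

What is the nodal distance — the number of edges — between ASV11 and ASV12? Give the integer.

The MRCA of ASV11 and ASV12 is the node subtending ((ASV49,((ASV12,ASV42),ASV65),ASV41),(ASV44,(ASV7,ASV59),(ASV11,(ASV19,ASV56)))).
From ASV11 up to that node: 3 branches. From ASV12 up to the same node: 4 branches. Total: 3 + 4 = 7.

7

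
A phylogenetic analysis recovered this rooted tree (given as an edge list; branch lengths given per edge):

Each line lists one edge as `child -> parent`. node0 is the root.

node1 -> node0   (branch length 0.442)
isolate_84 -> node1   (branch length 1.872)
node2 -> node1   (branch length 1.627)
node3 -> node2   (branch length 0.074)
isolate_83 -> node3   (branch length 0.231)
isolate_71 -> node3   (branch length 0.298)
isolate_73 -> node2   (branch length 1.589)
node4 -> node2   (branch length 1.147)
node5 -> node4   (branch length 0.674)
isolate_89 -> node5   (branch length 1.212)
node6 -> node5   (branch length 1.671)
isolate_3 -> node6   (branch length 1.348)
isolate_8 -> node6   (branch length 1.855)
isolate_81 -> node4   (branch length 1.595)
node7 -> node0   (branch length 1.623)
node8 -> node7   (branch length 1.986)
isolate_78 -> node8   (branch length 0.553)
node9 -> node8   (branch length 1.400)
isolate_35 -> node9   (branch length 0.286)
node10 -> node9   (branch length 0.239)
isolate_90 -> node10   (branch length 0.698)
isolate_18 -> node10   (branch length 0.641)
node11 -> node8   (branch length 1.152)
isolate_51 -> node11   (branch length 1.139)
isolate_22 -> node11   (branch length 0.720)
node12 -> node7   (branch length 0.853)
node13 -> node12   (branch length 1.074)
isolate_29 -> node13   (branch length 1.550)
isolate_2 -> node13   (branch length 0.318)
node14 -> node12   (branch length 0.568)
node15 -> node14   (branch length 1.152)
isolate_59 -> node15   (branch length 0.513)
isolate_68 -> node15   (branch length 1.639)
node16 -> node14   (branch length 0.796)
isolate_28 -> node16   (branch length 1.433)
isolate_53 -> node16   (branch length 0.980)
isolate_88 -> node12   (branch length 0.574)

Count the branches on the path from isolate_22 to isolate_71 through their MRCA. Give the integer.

The MRCA of isolate_22 and isolate_71 is the root of the tree.
From isolate_22 up to that node: 4 branches. From isolate_71 up to the same node: 4 branches. Total: 4 + 4 = 8.

8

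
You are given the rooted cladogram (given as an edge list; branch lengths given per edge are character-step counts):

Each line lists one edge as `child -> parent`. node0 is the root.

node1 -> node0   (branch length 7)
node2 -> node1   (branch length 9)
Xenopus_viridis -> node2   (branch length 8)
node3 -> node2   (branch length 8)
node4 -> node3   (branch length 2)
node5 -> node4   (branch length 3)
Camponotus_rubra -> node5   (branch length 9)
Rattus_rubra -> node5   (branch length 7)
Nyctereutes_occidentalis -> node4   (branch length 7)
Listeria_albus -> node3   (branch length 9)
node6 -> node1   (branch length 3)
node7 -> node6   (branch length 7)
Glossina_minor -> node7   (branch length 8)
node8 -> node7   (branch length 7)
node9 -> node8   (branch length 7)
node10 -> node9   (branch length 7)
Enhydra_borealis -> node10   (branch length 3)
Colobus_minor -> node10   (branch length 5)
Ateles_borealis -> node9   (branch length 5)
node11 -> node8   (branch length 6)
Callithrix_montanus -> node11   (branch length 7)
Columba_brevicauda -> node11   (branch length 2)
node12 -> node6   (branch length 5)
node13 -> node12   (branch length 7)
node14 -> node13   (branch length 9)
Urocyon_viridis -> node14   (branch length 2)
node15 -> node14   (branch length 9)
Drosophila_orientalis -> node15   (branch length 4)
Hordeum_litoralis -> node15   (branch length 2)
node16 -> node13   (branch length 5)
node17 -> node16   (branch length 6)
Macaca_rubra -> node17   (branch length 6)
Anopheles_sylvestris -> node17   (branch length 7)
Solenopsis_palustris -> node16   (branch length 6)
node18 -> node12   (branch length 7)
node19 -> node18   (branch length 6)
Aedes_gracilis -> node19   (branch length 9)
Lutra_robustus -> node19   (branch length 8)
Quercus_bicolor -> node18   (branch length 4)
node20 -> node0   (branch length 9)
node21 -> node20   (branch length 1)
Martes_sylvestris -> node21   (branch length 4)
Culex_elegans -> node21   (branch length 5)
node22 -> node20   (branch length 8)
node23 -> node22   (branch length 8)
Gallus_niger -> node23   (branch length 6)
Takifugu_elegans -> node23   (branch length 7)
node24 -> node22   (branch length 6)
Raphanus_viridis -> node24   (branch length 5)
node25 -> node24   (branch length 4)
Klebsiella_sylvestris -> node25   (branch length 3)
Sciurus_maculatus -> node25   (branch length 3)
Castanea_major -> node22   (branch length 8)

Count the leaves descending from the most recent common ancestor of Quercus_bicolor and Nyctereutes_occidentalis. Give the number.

20

The MRCA of Quercus_bicolor and Nyctereutes_occidentalis is the node subtending ((Xenopus_viridis,(((Camponotus_rubra,Rattus_rubra),Nyctereutes_occidentalis),Listeria_albus)),((Glossina_minor,(((Enhydra_borealis,Colobus_minor),Ateles_borealis),(Callithrix_montanus,Columba_brevicauda))),(((Urocyon_viridis,(Drosophila_orientalis,Hordeum_litoralis)),((Macaca_rubra,Anopheles_sylvestris),Solenopsis_palustris)),((Aedes_gracilis,Lutra_robustus),Quercus_bicolor)))).
That clade contains 20 terminal taxa: Aedes_gracilis, Anopheles_sylvestris, Ateles_borealis, Callithrix_montanus, Camponotus_rubra, Colobus_minor, Columba_brevicauda, Drosophila_orientalis, Enhydra_borealis, Glossina_minor, Hordeum_litoralis, Listeria_albus, Lutra_robustus, Macaca_rubra, Nyctereutes_occidentalis, Quercus_bicolor, Rattus_rubra, Solenopsis_palustris, Urocyon_viridis, Xenopus_viridis.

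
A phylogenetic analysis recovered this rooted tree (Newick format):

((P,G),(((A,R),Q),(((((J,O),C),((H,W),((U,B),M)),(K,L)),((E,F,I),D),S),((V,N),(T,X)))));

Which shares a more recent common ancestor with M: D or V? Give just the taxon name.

D

The MRCA of M and D subtends ((((J,O),C),((H,W),((U,B),M)),(K,L)),((E,F,I),D),S) (15 taxa).
The MRCA of M and V subtends (((((J,O),C),((H,W),((U,B),M)),(K,L)),((E,F,I),D),S),((V,N),(T,X))) (19 taxa).
The first is nested inside the second, so M shares a more recent common ancestor with D.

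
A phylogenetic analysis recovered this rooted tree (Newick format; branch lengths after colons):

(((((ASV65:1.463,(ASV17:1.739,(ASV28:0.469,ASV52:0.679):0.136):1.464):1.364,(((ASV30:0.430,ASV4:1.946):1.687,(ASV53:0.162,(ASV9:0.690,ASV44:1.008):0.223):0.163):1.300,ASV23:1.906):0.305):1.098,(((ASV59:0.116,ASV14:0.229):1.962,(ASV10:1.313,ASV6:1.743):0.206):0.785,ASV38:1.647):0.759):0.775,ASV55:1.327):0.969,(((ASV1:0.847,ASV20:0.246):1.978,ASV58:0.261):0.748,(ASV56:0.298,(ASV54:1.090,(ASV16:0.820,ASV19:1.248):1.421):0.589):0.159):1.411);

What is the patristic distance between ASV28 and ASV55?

6.633

The path runs ASV28 → … → MRCA → … → ASV55; the MRCA is the node subtending ((((ASV65,(ASV17,(ASV28,ASV52))),(((ASV30,ASV4),(ASV53,(ASV9,ASV44))),ASV23)),(((ASV59,ASV14),(ASV10,ASV6)),ASV38)),ASV55).
Branch lengths along that path: 0.469 + 0.136 + 1.464 + 1.364 + 1.098 + 0.775 + 1.327 = 6.633.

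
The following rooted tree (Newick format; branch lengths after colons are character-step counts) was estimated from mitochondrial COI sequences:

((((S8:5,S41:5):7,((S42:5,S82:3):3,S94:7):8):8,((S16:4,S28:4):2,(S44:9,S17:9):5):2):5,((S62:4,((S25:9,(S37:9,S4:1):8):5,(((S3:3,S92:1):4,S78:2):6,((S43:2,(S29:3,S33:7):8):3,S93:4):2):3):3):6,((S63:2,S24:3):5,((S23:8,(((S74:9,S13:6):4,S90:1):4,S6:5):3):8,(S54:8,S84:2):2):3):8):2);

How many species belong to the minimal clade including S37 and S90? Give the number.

20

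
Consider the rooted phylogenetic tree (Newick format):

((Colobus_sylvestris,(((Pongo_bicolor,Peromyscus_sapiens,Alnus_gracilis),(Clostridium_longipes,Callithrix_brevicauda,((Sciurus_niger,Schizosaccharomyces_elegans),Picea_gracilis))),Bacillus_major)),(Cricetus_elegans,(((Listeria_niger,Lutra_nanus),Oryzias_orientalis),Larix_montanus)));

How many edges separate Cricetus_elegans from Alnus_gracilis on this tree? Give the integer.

The MRCA of Cricetus_elegans and Alnus_gracilis is the root of the tree.
From Cricetus_elegans up to that node: 2 branches. From Alnus_gracilis up to the same node: 5 branches. Total: 2 + 5 = 7.

7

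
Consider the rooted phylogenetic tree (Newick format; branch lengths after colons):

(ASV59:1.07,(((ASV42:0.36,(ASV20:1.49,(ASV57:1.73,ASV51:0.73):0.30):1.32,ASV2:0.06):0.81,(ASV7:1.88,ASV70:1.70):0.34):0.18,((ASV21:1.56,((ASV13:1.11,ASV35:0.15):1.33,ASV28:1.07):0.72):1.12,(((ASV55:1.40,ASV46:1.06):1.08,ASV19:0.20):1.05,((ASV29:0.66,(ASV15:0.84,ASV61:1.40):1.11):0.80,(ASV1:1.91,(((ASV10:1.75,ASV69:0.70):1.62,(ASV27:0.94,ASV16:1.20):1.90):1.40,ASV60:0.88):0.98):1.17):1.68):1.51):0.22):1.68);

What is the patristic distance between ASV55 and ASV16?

11.86

The path runs ASV55 → … → MRCA → … → ASV16; the MRCA is the node subtending (((ASV55,ASV46),ASV19),((ASV29,(ASV15,ASV61)),(ASV1,(((ASV10,ASV69),(ASV27,ASV16)),ASV60)))).
Branch lengths along that path: 1.40 + 1.08 + 1.05 + 1.68 + 1.17 + 0.98 + 1.40 + 1.90 + 1.20 = 11.86.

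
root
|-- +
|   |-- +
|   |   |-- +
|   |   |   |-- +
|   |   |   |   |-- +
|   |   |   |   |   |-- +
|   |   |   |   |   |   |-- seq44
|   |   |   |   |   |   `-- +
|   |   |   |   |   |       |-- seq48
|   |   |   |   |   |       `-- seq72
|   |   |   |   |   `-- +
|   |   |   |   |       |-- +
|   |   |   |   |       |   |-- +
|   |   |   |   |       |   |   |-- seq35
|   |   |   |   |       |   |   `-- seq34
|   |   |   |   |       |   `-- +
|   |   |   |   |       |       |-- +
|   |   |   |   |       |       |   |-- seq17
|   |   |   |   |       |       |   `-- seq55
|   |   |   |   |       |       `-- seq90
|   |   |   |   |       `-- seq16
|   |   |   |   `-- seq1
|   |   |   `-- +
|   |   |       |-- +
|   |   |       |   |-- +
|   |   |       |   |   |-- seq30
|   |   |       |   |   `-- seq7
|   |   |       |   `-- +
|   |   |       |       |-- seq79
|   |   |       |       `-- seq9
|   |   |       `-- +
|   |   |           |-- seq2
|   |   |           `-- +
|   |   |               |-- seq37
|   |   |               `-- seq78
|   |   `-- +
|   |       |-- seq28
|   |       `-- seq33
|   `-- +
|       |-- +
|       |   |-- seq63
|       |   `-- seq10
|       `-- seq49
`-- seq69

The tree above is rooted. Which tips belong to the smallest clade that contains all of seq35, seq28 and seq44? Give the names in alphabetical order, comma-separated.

Tracing seq35: it sits inside (seq35,seq34).
Tracing seq28: it sits inside (seq28,seq33).
Tracing seq44: it sits inside (seq44,(seq48,seq72)).
The smallest clade enclosing all 3 is (((((seq44,(seq48,seq72)),(((seq35,seq34),((seq17,seq55),seq90)),seq16)),seq1),(((seq30,seq7),(seq79,seq9)),(seq2,(seq37,seq78)))),(seq28,seq33)); the answer is its 19 terminal taxa in alphabetical order.

seq1, seq16, seq17, seq2, seq28, seq30, seq33, seq34, seq35, seq37, seq44, seq48, seq55, seq7, seq72, seq78, seq79, seq9, seq90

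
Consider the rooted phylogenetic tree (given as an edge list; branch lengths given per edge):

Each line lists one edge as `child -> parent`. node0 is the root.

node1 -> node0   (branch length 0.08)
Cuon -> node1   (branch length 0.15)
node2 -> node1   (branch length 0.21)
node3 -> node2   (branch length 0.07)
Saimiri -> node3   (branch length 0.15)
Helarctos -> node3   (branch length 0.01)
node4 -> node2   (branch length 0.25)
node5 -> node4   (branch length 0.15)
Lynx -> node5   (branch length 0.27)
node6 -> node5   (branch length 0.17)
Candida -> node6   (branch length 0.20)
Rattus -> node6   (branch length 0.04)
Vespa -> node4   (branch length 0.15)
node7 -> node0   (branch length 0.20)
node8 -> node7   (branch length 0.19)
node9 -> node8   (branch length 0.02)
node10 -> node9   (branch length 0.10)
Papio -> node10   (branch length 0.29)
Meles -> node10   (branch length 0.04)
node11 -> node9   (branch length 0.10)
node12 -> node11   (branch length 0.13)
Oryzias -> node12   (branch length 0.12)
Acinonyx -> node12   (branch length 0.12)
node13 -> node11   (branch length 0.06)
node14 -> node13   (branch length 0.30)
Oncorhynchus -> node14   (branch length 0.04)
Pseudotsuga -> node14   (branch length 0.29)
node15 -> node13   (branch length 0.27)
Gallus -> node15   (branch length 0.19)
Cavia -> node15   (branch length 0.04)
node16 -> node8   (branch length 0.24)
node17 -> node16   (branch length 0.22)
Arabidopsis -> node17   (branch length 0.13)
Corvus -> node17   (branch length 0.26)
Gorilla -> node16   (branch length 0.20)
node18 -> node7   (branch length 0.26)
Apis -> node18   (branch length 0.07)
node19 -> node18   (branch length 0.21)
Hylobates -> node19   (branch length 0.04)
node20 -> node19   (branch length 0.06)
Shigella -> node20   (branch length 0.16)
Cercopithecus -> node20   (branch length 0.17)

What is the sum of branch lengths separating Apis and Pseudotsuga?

The path runs Apis → … → MRCA → … → Pseudotsuga; the MRCA is the node subtending ((((Papio,Meles),((Oryzias,Acinonyx),((Oncorhynchus,Pseudotsuga),(Gallus,Cavia)))),((Arabidopsis,Corvus),Gorilla)),(Apis,(Hylobates,(Shigella,Cercopithecus)))).
Branch lengths along that path: 0.07 + 0.26 + 0.19 + 0.02 + 0.10 + 0.06 + 0.30 + 0.29 = 1.29.

1.29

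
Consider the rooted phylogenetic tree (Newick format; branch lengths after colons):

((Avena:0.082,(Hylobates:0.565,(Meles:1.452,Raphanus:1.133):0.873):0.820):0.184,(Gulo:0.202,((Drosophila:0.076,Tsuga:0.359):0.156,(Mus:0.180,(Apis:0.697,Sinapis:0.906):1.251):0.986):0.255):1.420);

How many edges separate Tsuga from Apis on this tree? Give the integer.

5

The MRCA of Tsuga and Apis is the node subtending ((Drosophila,Tsuga),(Mus,(Apis,Sinapis))).
From Tsuga up to that node: 2 branches. From Apis up to the same node: 3 branches. Total: 2 + 3 = 5.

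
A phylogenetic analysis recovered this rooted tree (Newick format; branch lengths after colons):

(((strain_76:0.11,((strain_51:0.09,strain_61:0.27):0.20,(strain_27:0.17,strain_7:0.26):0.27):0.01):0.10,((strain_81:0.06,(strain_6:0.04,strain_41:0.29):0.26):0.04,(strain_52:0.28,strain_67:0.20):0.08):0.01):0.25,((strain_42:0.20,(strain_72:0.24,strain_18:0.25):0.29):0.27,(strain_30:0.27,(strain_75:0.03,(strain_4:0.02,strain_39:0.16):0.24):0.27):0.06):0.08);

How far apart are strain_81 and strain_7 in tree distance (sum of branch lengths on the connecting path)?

0.75

The path runs strain_81 → … → MRCA → … → strain_7; the MRCA is the node subtending ((strain_76,((strain_51,strain_61),(strain_27,strain_7))),((strain_81,(strain_6,strain_41)),(strain_52,strain_67))).
Branch lengths along that path: 0.06 + 0.04 + 0.01 + 0.10 + 0.01 + 0.27 + 0.26 = 0.75.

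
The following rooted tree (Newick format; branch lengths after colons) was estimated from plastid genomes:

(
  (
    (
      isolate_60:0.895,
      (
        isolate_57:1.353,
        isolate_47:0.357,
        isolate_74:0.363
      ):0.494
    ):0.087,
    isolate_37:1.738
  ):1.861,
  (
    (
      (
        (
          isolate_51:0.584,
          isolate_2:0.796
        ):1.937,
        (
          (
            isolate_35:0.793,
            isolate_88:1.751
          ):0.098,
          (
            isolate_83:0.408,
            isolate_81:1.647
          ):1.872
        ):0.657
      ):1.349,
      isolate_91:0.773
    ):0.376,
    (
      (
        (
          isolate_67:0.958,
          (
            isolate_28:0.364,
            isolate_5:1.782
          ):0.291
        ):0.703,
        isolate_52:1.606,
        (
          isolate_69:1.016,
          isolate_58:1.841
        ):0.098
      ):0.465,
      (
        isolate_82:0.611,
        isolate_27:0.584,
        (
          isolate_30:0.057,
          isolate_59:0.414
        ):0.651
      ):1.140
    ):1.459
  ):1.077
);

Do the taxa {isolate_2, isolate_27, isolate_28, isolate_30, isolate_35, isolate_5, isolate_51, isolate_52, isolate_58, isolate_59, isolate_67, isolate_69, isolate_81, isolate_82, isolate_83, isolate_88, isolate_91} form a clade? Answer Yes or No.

The most recent common ancestor of these taxa subtends ((((isolate_51,isolate_2),((isolate_35,isolate_88),(isolate_83,isolate_81))),isolate_91),(((isolate_67,(isolate_28,isolate_5)),isolate_52,(isolate_69,isolate_58)),(isolate_82,isolate_27,(isolate_30,isolate_59)))).
That clade has exactly 17 tips — every listed taxon and nothing else — so the group is monophyletic.

Yes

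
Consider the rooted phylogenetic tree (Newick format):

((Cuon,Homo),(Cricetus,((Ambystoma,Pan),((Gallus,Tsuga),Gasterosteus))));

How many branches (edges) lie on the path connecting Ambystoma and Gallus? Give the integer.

The MRCA of Ambystoma and Gallus is the node subtending ((Ambystoma,Pan),((Gallus,Tsuga),Gasterosteus)).
From Ambystoma up to that node: 2 branches. From Gallus up to the same node: 3 branches. Total: 2 + 3 = 5.

5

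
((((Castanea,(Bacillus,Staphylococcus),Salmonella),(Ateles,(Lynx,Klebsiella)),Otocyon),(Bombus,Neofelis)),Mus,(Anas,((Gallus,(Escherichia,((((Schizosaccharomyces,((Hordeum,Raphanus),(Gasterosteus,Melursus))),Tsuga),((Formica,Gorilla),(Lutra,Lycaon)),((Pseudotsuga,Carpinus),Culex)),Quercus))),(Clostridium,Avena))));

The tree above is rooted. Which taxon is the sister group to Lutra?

Lycaon

Lutra attaches to the tree at the node subtending (Lutra,Lycaon).
The other lineage descending from that same node — the sister group — is the single tip Lycaon.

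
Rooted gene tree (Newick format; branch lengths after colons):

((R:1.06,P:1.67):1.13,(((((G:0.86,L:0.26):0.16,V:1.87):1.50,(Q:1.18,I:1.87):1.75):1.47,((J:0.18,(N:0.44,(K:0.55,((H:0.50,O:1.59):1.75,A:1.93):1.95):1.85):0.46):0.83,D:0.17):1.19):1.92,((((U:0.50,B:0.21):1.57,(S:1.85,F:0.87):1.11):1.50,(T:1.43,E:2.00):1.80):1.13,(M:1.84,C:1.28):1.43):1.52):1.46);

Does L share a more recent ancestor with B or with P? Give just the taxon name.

The MRCA of L and B subtends (((((G,L),V),(Q,I)),((J,(N,(K,((H,O),A)))),D)),((((U,B),(S,F)),(T,E)),(M,C))) (20 taxa).
The MRCA of L and P is the root, subtending the entire tree (22 taxa).
The first is nested inside the second, so L shares a more recent common ancestor with B.

B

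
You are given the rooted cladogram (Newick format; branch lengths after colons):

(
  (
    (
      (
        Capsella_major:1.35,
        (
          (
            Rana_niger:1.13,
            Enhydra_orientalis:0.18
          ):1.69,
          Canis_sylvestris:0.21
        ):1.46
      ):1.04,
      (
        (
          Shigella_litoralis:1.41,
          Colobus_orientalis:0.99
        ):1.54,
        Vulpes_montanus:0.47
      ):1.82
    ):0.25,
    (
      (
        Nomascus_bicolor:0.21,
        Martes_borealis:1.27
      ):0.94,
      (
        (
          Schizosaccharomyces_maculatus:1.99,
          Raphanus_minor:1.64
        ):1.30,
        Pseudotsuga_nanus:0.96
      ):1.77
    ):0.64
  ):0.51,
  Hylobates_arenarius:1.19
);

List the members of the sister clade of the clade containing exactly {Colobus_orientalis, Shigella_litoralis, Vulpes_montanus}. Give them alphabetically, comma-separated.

Canis_sylvestris, Capsella_major, Enhydra_orientalis, Rana_niger

The clade containing exactly {Colobus_orientalis, Shigella_litoralis, Vulpes_montanus} attaches to the tree at the node subtending ((Capsella_major,((Rana_niger,Enhydra_orientalis),Canis_sylvestris)),((Shigella_litoralis,Colobus_orientalis),Vulpes_montanus)).
The other lineage descending from that same node — the sister group — is (Capsella_major,((Rana_niger,Enhydra_orientalis),Canis_sylvestris)); its 4 tips in alphabetical order are the answer.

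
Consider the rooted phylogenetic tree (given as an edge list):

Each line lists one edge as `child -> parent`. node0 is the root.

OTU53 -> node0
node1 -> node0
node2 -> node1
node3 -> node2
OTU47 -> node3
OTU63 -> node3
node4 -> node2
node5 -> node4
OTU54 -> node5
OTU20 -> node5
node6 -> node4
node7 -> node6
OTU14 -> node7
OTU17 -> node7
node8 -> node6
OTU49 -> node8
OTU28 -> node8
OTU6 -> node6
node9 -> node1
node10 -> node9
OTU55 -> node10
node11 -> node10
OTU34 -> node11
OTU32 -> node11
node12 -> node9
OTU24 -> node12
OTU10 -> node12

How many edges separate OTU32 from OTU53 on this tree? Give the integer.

6

The MRCA of OTU32 and OTU53 is the root of the tree.
From OTU32 up to that node: 5 branches. From OTU53 up to the same node: 1 branch. Total: 5 + 1 = 6.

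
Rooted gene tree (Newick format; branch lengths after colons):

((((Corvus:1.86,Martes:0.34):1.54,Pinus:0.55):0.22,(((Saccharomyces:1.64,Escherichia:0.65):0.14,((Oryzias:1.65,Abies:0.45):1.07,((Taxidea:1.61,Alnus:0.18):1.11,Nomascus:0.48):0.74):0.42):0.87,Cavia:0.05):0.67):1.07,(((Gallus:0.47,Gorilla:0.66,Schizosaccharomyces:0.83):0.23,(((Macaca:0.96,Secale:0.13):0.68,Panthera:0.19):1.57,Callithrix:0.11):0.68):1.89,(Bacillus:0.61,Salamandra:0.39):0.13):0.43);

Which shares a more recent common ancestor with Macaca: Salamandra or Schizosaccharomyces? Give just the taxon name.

Schizosaccharomyces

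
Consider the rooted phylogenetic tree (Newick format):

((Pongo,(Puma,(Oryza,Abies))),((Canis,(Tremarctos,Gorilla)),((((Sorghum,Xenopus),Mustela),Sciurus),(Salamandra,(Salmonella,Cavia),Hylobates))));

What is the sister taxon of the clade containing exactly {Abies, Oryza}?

Puma

The clade containing exactly {Abies, Oryza} attaches to the tree at the node subtending (Puma,(Oryza,Abies)).
The other lineage descending from that same node — the sister group — is the single tip Puma.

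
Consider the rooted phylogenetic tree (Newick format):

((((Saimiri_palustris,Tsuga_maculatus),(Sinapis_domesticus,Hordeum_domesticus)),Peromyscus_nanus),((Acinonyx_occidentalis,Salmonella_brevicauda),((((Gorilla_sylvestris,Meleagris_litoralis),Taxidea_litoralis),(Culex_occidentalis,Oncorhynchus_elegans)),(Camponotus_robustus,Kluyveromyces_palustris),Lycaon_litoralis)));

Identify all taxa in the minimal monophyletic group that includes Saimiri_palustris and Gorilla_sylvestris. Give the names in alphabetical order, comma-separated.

Tracing Saimiri_palustris: it sits inside (Saimiri_palustris,Tsuga_maculatus).
Tracing Gorilla_sylvestris: it sits inside (Gorilla_sylvestris,Meleagris_litoralis).
The smallest clade enclosing both is the whole tree (their MRCA is the root), so the answer is all 15 tips in alphabetical order.

Acinonyx_occidentalis, Camponotus_robustus, Culex_occidentalis, Gorilla_sylvestris, Hordeum_domesticus, Kluyveromyces_palustris, Lycaon_litoralis, Meleagris_litoralis, Oncorhynchus_elegans, Peromyscus_nanus, Saimiri_palustris, Salmonella_brevicauda, Sinapis_domesticus, Taxidea_litoralis, Tsuga_maculatus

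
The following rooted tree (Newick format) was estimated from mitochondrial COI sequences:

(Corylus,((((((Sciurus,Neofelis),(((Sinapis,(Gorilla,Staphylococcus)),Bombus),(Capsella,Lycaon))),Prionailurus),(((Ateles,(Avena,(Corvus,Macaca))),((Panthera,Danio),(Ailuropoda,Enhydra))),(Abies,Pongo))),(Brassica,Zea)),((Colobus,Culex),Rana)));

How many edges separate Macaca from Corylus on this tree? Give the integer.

The MRCA of Macaca and Corylus is the root of the tree.
From Macaca up to that node: 9 branches. From Corylus up to the same node: 1 branch. Total: 9 + 1 = 10.

10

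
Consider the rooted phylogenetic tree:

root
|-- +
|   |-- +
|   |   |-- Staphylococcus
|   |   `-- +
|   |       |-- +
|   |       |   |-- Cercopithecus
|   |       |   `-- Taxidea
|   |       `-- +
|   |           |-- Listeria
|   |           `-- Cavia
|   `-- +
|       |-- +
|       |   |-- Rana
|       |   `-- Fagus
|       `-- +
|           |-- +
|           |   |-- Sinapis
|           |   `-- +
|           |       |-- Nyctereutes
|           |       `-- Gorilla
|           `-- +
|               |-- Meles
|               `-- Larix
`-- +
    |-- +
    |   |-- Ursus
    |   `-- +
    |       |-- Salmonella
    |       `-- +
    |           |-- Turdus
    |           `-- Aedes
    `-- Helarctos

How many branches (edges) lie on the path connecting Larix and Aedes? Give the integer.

The MRCA of Larix and Aedes is the root of the tree.
From Larix up to that node: 5 branches. From Aedes up to the same node: 5 branches. Total: 5 + 5 = 10.

10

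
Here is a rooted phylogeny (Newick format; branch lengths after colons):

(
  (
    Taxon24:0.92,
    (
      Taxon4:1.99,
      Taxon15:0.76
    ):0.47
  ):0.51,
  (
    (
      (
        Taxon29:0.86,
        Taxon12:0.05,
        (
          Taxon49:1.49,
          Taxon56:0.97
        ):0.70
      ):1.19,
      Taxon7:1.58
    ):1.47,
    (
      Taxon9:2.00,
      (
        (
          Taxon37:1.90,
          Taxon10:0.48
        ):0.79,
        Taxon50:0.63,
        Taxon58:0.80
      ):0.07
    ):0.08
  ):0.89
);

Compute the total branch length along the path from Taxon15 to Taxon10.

4.05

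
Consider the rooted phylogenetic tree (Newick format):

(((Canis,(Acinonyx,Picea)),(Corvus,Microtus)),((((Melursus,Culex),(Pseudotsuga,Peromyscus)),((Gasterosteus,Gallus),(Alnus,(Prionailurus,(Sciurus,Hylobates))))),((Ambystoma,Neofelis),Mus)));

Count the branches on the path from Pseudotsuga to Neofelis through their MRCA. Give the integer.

7

The MRCA of Pseudotsuga and Neofelis is the node subtending ((((Melursus,Culex),(Pseudotsuga,Peromyscus)),((Gasterosteus,Gallus),(Alnus,(Prionailurus,(Sciurus,Hylobates))))),((Ambystoma,Neofelis),Mus)).
From Pseudotsuga up to that node: 4 branches. From Neofelis up to the same node: 3 branches. Total: 4 + 3 = 7.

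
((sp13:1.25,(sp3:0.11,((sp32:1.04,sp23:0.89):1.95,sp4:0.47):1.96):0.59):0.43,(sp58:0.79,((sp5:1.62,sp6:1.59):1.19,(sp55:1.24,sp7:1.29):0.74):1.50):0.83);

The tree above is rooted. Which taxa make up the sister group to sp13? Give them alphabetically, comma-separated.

sp23, sp3, sp32, sp4

sp13 attaches to the tree at the node subtending (sp13,(sp3,((sp32,sp23),sp4))).
The other lineage descending from that same node — the sister group — is (sp3,((sp32,sp23),sp4)); its 4 tips in alphabetical order are the answer.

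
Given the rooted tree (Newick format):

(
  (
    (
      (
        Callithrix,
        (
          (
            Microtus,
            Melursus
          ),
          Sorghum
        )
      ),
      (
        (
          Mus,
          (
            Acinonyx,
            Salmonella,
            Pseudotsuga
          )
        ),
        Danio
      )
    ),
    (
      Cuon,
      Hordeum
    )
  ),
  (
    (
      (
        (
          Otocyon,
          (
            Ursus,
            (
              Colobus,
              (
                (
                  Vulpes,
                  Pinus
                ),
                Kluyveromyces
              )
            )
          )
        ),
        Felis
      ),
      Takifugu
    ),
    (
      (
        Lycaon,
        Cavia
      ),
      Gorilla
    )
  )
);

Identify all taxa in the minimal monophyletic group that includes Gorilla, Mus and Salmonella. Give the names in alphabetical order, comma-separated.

Acinonyx, Callithrix, Cavia, Colobus, Cuon, Danio, Felis, Gorilla, Hordeum, Kluyveromyces, Lycaon, Melursus, Microtus, Mus, Otocyon, Pinus, Pseudotsuga, Salmonella, Sorghum, Takifugu, Ursus, Vulpes

Tracing Gorilla: it sits inside ((Lycaon,Cavia),Gorilla).
Tracing Mus: it sits inside (Mus,(Acinonyx,Salmonella,Pseudotsuga)).
Tracing Salmonella: it sits inside (Acinonyx,Salmonella,Pseudotsuga).
The smallest clade enclosing all 3 is the whole tree (their MRCA is the root), so the answer is all 22 tips in alphabetical order.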